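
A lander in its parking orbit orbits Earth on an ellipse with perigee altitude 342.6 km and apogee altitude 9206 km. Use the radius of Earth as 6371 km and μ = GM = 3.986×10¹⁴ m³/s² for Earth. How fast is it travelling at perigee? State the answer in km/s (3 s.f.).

r_p = 6371 + 342.6 = 6713.6 km = 6.7136×10⁶ m.
r_a = 6371 + 9206 = 15577 km = 1.5577×10⁷ m.
Semi-major axis a = (r_p + r_a)/2 = 11145 km = 1.115×10⁷ m.
Vis-viva: v² = μ(2/r − 1/a) = 3.986×10¹⁴ × (2.979×10⁻⁷ − 8.972×10⁻⁸) = 8.298×10⁷ m²/s².
v = 9109 m/s = 9.109 km/s.

v ≈ 9.11 km/s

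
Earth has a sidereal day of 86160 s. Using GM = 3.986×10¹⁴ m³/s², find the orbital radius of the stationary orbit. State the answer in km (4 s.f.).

A synchronous orbit has period T, so by Kepler's third law a = (μT²/4π²)^(1/3).
μT²/4π² = 3.986×10¹⁴ × (8.616×10⁴)² / 39.48 = 7.495×10²² m³.
a = 4.216×10⁷ m = 42163 km.

r_sync ≈ 42160 km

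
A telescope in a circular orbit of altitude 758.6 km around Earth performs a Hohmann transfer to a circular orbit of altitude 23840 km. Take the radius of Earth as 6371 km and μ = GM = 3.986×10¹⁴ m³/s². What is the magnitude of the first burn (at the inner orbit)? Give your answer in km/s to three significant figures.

r₁ = 6371 + 758.6 = 7129.6 km = 7.1296×10⁶ m.
r₂ = 6371 + 23840 = 30211 km = 3.0211×10⁷ m.
Transfer ellipse a_t = (r₁ + r₂)/2 = 1.867×10⁷ m.
At r₁: circular v_c1 = √(μ/r₁) = 7477 m/s; transfer-perigee v_p = √[μ(2/r₁ − 1/a_t)] = 9511 m/s.
Δv₁ = v_p − v_c1 = 2034 m/s.
= 2.034 km/s.

Δv ≈ 2.03 km/s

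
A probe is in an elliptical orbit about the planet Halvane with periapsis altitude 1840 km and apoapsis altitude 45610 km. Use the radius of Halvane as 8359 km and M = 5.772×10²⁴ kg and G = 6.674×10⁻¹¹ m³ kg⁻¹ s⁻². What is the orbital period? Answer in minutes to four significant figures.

μ = GM = 6.674×10⁻¹¹ × 5.772×10²⁴ = 3.852×10¹⁴ m³/s².
r_p = 8359 + 1840 = 10199 km = 1.0199×10⁷ m.
r_a = 8359 + 45610 = 53969 km = 5.3969×10⁷ m.
Semi-major axis a = (r_p + r_a)/2 = (10199 + 53969)/2 = 32084 km = 3.208×10⁷ m.
By Kepler's third law T = 2π√(a³/μ) = 2π × 9.259×10³ = 5.818×10⁴ s.
= 969.6 minutes.

T ≈ 969.6 minutes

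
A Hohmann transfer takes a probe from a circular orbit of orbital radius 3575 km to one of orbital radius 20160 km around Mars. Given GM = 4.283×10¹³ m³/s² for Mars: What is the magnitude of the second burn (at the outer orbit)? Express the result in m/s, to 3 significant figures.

r₁ = 3575 km = 3.575×10⁶ m.
r₂ = 20160 km = 2.016×10⁷ m.
Transfer ellipse a_t = (r₁ + r₂)/2 = 1.187×10⁷ m.
At r₁: circular v_c1 = √(μ/r₁) = 3461 m/s; transfer-periapsis v_p = √[μ(2/r₁ − 1/a_t)] = 4511 m/s.
At r₂: circular v_c2 = √(μ/r₂) = 1458 m/s; transfer-apoapsis v_a = √[μ(2/r₂ − 1/a_t)] = 800.0 m/s.
Δv₂ = v_c2 − v_a = 657.6 m/s.

Δv ≈ 658 m/s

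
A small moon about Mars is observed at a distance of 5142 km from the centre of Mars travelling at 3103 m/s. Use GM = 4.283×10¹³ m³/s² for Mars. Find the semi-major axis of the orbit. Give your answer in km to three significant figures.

a ≈ 6090 km

r = 5.142×10⁶ m.
Specific orbital energy ε = v²/2 − μ/r = (3103)²/2 − 4.283×10¹³/5.142×10⁶ = -3.515×10⁶ J/kg.
Since ε = −μ/(2a), a = −μ/(2ε) = 6.092×10⁶ m = 6092.2 km.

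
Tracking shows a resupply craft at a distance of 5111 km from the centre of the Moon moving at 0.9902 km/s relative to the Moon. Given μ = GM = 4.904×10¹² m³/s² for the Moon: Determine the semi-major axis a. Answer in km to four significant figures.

r = 5.111×10⁶ m.
Vis-viva rearranged: 1/a = 2/r − v²/μ = 3.913×10⁻⁷ − 1.999×10⁻⁷ = 1.914×10⁻⁷ m⁻¹.
a = 5.225×10⁶ m = 5225.3 km.

a ≈ 5225 km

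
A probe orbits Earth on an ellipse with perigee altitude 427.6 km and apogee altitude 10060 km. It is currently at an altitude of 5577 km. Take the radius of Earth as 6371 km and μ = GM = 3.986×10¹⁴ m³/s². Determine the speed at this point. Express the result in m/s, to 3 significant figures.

r_p = 6371 + 427.6 = 6798.6 km = 6.7986×10⁶ m.
r_a = 6371 + 10060 = 16431 km = 1.6431×10⁷ m.
r = 6371 + 5577 = 11948 km = 1.195×10⁷ m.
Semi-major axis a = (r_p + r_a)/2 = 11615 km = 1.161×10⁷ m.
Vis-viva: v² = μ(2/r − 1/a) = 3.986×10¹⁴ × (1.674×10⁻⁷ − 8.610×10⁻⁸) = 3.240×10⁷ m²/s².
v = 5692 m/s.

v ≈ 5690 m/s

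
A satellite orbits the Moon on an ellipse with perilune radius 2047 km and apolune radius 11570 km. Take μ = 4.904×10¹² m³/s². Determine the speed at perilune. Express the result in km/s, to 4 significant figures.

v ≈ 2.018 km/s

Semi-major axis a = (r_p + r_a)/2 = 6808.5 km = 6.808×10⁶ m.
Vis-viva: v² = μ(2/r − 1/a) = 4.904×10¹² × (9.770×10⁻⁷ − 1.469×10⁻⁷) = 4.071×10⁶ m²/s².
v = 2018 m/s = 2.018 km/s.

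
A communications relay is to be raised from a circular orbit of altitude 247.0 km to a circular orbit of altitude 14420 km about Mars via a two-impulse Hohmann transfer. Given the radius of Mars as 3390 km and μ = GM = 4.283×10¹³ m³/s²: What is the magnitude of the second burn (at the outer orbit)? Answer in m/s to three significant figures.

Δv ≈ 648 m/s

r₁ = 3390 + 247.0 = 3637.0 km = 3.6370×10⁶ m.
r₂ = 3390 + 14420 = 17810 km = 1.7810×10⁷ m.
Transfer ellipse a_t = (r₁ + r₂)/2 = 1.072×10⁷ m.
At r₁: circular v_c1 = √(μ/r₁) = 3432 m/s; transfer-periapsis v_p = √[μ(2/r₁ − 1/a_t)] = 4422 m/s.
At r₂: circular v_c2 = √(μ/r₂) = 1551 m/s; transfer-apoapsis v_a = √[μ(2/r₂ − 1/a_t)] = 903.1 m/s.
Δv₂ = v_c2 − v_a = 647.6 m/s.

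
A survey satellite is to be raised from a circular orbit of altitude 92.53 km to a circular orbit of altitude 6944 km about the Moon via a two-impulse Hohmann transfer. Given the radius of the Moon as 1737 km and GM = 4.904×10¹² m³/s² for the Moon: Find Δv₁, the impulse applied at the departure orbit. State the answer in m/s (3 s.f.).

r₁ = 1737 + 92.53 = 1829.5 km = 1.8295×10⁶ m.
r₂ = 1737 + 6944 = 8681.0 km = 8.6810×10⁶ m.
Transfer ellipse a_t = (r₁ + r₂)/2 = 5.255×10⁶ m.
At r₁: circular v_c1 = √(μ/r₁) = 1637 m/s; transfer-perilune v_p = √[μ(2/r₁ − 1/a_t)] = 2104 m/s.
Δv₁ = v_p − v_c1 = 467.0 m/s.

Δv ≈ 467 m/s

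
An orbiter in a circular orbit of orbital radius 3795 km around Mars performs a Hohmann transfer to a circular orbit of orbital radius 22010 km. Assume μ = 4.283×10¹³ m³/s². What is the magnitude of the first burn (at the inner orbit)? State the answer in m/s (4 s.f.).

Δv ≈ 1028 m/s

r₁ = 3795 km = 3.795×10⁶ m.
r₂ = 22010 km = 2.201×10⁷ m.
Transfer ellipse a_t = (r₁ + r₂)/2 = 1.290×10⁷ m.
At r₁: circular v_c1 = √(μ/r₁) = 3359 m/s; transfer-periapsis v_p = √[μ(2/r₁ − 1/a_t)] = 4388 m/s.
Δv₁ = v_p − v_c1 = 1028 m/s.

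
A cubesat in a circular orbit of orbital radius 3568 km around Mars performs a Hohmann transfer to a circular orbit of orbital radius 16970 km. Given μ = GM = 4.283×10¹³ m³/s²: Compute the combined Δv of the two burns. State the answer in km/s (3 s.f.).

r₁ = 3568 km = 3.568×10⁶ m.
r₂ = 16970 km = 1.697×10⁷ m.
Transfer ellipse a_t = (r₁ + r₂)/2 = 1.027×10⁷ m.
At r₁: circular v_c1 = √(μ/r₁) = 3465 m/s; transfer-periapsis v_p = √[μ(2/r₁ − 1/a_t)] = 4454 m/s.
Δv₁ = v_p − v_c1 = 989.2 m/s.
At r₂: circular v_c2 = √(μ/r₂) = 1589 m/s; transfer-apoapsis v_a = √[μ(2/r₂ − 1/a_t)] = 936.4 m/s.
Δv₂ = v_c2 − v_a = 652.2 m/s.
Total Δv = Δv₁ + Δv₂ = 1641 m/s = 1.641 km/s.

Δv_total ≈ 1.64 km/s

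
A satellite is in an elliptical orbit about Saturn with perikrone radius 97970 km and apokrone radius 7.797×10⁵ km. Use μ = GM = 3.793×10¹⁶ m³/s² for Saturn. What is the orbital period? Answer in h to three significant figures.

T ≈ 82.4 h

Semi-major axis a = (r_p + r_a)/2 = (97970 + 7.7970×10⁵)/2 = 4.3884×10⁵ km = 4.388×10⁸ m.
By Kepler's third law T = 2π√(a³/μ) = 2π × 4.720×10⁴ = 2.966×10⁵ s.
= 82.38 h.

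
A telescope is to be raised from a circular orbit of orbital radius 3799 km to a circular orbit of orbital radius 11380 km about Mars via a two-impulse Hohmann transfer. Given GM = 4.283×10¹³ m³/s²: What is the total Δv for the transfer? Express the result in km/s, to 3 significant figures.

r₁ = 3799 km = 3.799×10⁶ m.
r₂ = 11380 km = 1.138×10⁷ m.
Transfer ellipse a_t = (r₁ + r₂)/2 = 7.590×10⁶ m.
At r₁: circular v_c1 = √(μ/r₁) = 3358 m/s; transfer-periapsis v_p = √[μ(2/r₁ − 1/a_t)] = 4112 m/s.
Δv₁ = v_p − v_c1 = 753.9 m/s.
At r₂: circular v_c2 = √(μ/r₂) = 1940 m/s; transfer-apoapsis v_a = √[μ(2/r₂ − 1/a_t)] = 1373 m/s.
Δv₂ = v_c2 − v_a = 567.4 m/s.
Total Δv = Δv₁ + Δv₂ = 1321 m/s = 1.321 km/s.

Δv_total ≈ 1.32 km/s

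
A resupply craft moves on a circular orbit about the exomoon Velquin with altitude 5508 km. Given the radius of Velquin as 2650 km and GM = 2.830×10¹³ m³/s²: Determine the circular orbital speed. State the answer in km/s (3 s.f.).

v ≈ 1.86 km/s

r = 2650 + 5508 = 8158.0 km = 8.1580×10⁶ m.
For a circular orbit v = √(μ/r) = √(2.830×10¹³ / 8.158×10⁶) = √(3.469×10⁶) = 1863 m/s.
That is 1.863 km/s.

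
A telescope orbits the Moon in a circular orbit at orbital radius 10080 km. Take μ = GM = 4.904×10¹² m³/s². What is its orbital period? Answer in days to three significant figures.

r = 10080 km = 1.008×10⁷ m.
Kepler's third law: T = 2π√(r³/μ) = 2π√((1.008×10⁷)³ / 4.904×10¹²).
r³/μ = 2.088×10⁸ s², so T = 2π × 1.445×10⁴ = 9.080×10⁴ s.
Converting: 9.080×10⁴ s ÷ 86400 = 1.051 days.

T ≈ 1.05 days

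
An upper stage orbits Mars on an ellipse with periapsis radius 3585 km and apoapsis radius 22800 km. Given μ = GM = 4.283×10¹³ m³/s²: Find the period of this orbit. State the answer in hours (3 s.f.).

Semi-major axis a = (r_p + r_a)/2 = (3585.0 + 22800)/2 = 13192 km = 1.319×10⁷ m.
By Kepler's third law T = 2π√(a³/μ) = 2π × 7.322×10³ = 4.600×10⁴ s.
= 12.78 hours.

T ≈ 12.8 hours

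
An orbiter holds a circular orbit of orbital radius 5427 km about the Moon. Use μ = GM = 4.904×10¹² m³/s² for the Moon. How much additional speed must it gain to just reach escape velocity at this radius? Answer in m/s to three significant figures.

r = 5427 km = 5.427×10⁶ m.
Circular speed v_c = √(μ/r) = 950.6 m/s.
Escape speed v_esc = √(2μ/r) = √2 × v_c = 1344 m/s.
Δv = v_esc − v_c = 393.7 m/s.

Δv ≈ 394 m/s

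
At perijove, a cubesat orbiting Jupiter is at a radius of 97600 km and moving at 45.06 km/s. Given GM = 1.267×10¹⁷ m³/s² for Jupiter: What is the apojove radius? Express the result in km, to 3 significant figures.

apojove radius ≈ 3.50×10⁵ km

r_p = 9.760×10⁷ m.
Specific energy ε = v²/2 − μ/r = -2.830×10⁸ J/kg, so a = −μ/(2ε) = 2.239×10⁸ m.
The apsides satisfy r_p + r_a = 2a, so the apojove radius is 2a − r_p = 3.502×10⁸ m = 3.5018×10⁵ km.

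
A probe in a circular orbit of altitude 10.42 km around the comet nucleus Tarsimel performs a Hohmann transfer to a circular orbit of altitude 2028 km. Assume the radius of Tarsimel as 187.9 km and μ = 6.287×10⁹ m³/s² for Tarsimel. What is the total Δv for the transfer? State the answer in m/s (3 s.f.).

Δv_total ≈ 94.9 m/s

r₁ = 187.9 + 10.42 = 198.32 km = 1.9832×10⁵ m.
r₂ = 187.9 + 2028 = 2215.9 km = 2.2159×10⁶ m.
Transfer ellipse a_t = (r₁ + r₂)/2 = 1.207×10⁶ m.
At r₁: circular v_c1 = √(μ/r₁) = 178.0 m/s; transfer-periapsis v_p = √[μ(2/r₁ − 1/a_t)] = 241.2 m/s.
Δv₁ = v_p − v_c1 = 63.19 m/s.
At r₂: circular v_c2 = √(μ/r₂) = 53.27 m/s; transfer-apoapsis v_a = √[μ(2/r₂ − 1/a_t)] = 21.59 m/s.
Δv₂ = v_c2 − v_a = 31.68 m/s.
Total Δv = Δv₁ + Δv₂ = 94.86 m/s.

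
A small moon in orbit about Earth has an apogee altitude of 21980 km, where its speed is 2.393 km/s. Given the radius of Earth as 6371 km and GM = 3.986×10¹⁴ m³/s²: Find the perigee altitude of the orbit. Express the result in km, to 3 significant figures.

r_a = 6371 + 21980 = 28351 km = 2.835×10⁷ m.
Specific energy ε = v²/2 − μ/r = -1.120×10⁷ J/kg, so a = −μ/(2ε) = 1.780×10⁷ m.
The apsides satisfy r_p + r_a = 2a, so the perigee radius is 2a − r_a = 7.250×10⁶ m = 7250.2 km.
Perigee altitude = 7250.2 − 6371 = 879.22 km.

perigee altitude ≈ 879 km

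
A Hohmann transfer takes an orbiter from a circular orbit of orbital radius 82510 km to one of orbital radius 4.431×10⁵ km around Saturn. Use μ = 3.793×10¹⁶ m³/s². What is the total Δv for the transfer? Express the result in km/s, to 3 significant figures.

Δv_total ≈ 10.5 km/s

r₁ = 82510 km = 8.251×10⁷ m.
r₂ = 4.431×10⁵ km = 4.431×10⁸ m.
Transfer ellipse a_t = (r₁ + r₂)/2 = 2.628×10⁸ m.
At r₁: circular v_c1 = √(μ/r₁) = 21440 m/s; transfer-perikrone v_p = √[μ(2/r₁ − 1/a_t)] = 27840 m/s.
Δv₁ = v_p − v_c1 = 6400 m/s.
At r₂: circular v_c2 = √(μ/r₂) = 9252 m/s; transfer-apokrone v_a = √[μ(2/r₂ − 1/a_t)] = 5184 m/s.
Δv₂ = v_c2 − v_a = 4068 m/s.
Total Δv = Δv₁ + Δv₂ = 10470 m/s = 10.47 km/s.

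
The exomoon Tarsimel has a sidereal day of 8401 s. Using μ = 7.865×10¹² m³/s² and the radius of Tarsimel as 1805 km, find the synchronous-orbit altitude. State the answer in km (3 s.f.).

h_sync ≈ 609 km

A synchronous orbit has period T, so by Kepler's third law a = (μT²/4π²)^(1/3).
μT²/4π² = 7.865×10¹² × (8.401×10³)² / 39.48 = 1.406×10¹⁹ m³.
a = 2.414×10⁶ m = 2413.6 km.
Altitude h = a − R = 2413.6 − 1805 = 608.61 km.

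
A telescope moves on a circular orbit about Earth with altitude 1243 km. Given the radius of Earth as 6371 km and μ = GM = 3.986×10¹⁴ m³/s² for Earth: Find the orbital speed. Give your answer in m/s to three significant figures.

r = 6371 + 1243 = 7614.0 km = 7.6140×10⁶ m.
For a circular orbit v = √(μ/r) = √(3.986×10¹⁴ / 7.614×10⁶) = √(5.235×10⁷) = 7235 m/s.

v ≈ 7240 m/s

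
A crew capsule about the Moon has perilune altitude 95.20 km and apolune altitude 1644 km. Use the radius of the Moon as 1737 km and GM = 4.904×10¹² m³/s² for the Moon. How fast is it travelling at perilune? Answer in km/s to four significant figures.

r_p = 1737 + 95.20 = 1832.2 km = 1.8322×10⁶ m.
r_a = 1737 + 1644 = 3381.0 km = 3.3810×10⁶ m.
Semi-major axis a = (r_p + r_a)/2 = 2606.6 km = 2.607×10⁶ m.
Vis-viva: v² = μ(2/r − 1/a) = 4.904×10¹² × (1.092×10⁻⁶ − 3.836×10⁻⁷) = 3.472×10⁶ m²/s².
v = 1863 m/s = 1.863 km/s.

v ≈ 1.863 km/s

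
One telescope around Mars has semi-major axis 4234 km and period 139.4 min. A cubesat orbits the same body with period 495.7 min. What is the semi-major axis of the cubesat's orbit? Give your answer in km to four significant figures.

a₂ ≈ 9864 km

Kepler's third law: a³ ∝ T², so a₂ = a₁ (T₂/T₁)^(2/3).
T₂/T₁ = 3.556, (T₂/T₁)^(2/3) = 2.330.
a₂ = 4234 × 2.330 = 9864 km.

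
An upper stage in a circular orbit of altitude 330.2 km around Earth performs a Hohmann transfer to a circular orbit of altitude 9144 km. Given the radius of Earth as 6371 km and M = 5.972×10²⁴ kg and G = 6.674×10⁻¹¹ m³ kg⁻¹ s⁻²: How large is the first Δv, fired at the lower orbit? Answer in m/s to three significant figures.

μ = GM = 6.674×10⁻¹¹ × 5.972×10²⁴ = 3.986×10¹⁴ m³/s².
r₁ = 6371 + 330.2 = 6701.2 km = 6.7012×10⁶ m.
r₂ = 6371 + 9144 = 15515 km = 1.5515×10⁷ m.
Transfer ellipse a_t = (r₁ + r₂)/2 = 1.111×10⁷ m.
At r₁: circular v_c1 = √(μ/r₁) = 7712 m/s; transfer-perigee v_p = √[μ(2/r₁ − 1/a_t)] = 9114 m/s.
Δv₁ = v_p − v_c1 = 1402 m/s.

Δv ≈ 1400 m/s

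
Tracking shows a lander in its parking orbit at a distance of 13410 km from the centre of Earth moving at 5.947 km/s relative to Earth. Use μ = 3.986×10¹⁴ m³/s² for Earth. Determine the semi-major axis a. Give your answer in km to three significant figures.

r = 1.341×10⁷ m.
Vis-viva rearranged: 1/a = 2/r − v²/μ = 1.491×10⁻⁷ − 8.873×10⁻⁸ = 6.041×10⁻⁸ m⁻¹.
a = 1.655×10⁷ m = 16552 km.

a ≈ 16600 km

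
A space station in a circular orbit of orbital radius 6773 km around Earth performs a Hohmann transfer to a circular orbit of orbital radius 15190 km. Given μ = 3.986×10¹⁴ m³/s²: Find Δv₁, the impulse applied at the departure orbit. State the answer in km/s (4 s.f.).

r₁ = 6773 km = 6.773×10⁶ m.
r₂ = 15190 km = 1.519×10⁷ m.
Transfer ellipse a_t = (r₁ + r₂)/2 = 1.098×10⁷ m.
At r₁: circular v_c1 = √(μ/r₁) = 7671 m/s; transfer-perigee v_p = √[μ(2/r₁ − 1/a_t)] = 9022 m/s.
Δv₁ = v_p − v_c1 = 1351 m/s.
= 1.351 km/s.

Δv ≈ 1.351 km/s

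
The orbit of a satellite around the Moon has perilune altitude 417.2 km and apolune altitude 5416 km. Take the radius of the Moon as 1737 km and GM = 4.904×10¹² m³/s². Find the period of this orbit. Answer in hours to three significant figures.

r_p = 1737 + 417.2 = 2154.2 km = 2.1542×10⁶ m.
r_a = 1737 + 5416 = 7153.0 km = 7.1530×10⁶ m.
Semi-major axis a = (r_p + r_a)/2 = (2154.2 + 7153.0)/2 = 4653.6 km = 4.654×10⁶ m.
By Kepler's third law T = 2π√(a³/μ) = 2π × 4.533×10³ = 2.848×10⁴ s.
= 7.912 hours.

T ≈ 7.91 hours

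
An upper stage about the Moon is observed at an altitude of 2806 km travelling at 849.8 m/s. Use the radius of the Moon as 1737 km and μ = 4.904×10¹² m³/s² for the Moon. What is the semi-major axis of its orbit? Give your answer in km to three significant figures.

a ≈ 3410 km

r = 1737 + 2806 = 4543.0 km = 4.543×10⁶ m.
Vis-viva rearranged: 1/a = 2/r − v²/μ = 4.402×10⁻⁷ − 1.473×10⁻⁷ = 2.930×10⁻⁷ m⁻¹.
a = 3.413×10⁶ m = 3413.2 km.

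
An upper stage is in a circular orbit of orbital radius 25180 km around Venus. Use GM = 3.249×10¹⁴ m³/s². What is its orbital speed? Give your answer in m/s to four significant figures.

v ≈ 3592 m/s

r = 25180 km = 2.518×10⁷ m.
For a circular orbit v = √(μ/r) = √(3.249×10¹⁴ / 2.518×10⁷) = √(1.290×10⁷) = 3592 m/s.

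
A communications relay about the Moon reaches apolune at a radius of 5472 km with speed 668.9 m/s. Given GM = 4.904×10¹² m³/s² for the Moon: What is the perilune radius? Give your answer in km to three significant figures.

perilune radius ≈ 1820 km

r_a = 5.472×10⁶ m.
Specific energy ε = v²/2 − μ/r = -6.725×10⁵ J/kg, so a = −μ/(2ε) = 3.646×10⁶ m.
The apsides satisfy r_p + r_a = 2a, so the perilune radius is 2a − r_a = 1.820×10⁶ m = 1820.4 km.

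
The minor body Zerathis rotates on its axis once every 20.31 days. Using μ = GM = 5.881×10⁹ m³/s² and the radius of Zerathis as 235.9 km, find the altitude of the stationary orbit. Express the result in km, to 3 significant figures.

h_sync ≈ 7480 km

T = 20.31 days = 1.755×10⁶ s.
A synchronous orbit has period T, so by Kepler's third law a = (μT²/4π²)^(1/3).
μT²/4π² = 5.881×10⁹ × (1.755×10⁶)² / 39.48 = 4.587×10²⁰ m³.
a = 7.712×10⁶ m = 7712.2 km.
Altitude h = a − R = 7712.2 − 235.9 = 7476.3 km.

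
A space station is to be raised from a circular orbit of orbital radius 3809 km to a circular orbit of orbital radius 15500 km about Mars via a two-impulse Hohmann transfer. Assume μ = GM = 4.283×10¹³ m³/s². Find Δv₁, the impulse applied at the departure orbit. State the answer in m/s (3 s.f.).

Δv ≈ 896 m/s

r₁ = 3809 km = 3.809×10⁶ m.
r₂ = 15500 km = 1.550×10⁷ m.
Transfer ellipse a_t = (r₁ + r₂)/2 = 9.654×10⁶ m.
At r₁: circular v_c1 = √(μ/r₁) = 3353 m/s; transfer-periapsis v_p = √[μ(2/r₁ − 1/a_t)] = 4249 m/s.
Δv₁ = v_p − v_c1 = 895.6 m/s.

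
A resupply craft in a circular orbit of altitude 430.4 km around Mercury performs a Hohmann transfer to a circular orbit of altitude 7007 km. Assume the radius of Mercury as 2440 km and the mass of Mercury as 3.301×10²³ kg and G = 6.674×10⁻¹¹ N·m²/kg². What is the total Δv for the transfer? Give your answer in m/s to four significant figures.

Δv_total ≈ 1145 m/s

μ = GM = 6.674×10⁻¹¹ × 3.301×10²³ = 2.203×10¹³ m³/s².
r₁ = 2440 + 430.4 = 2870.4 km = 2.8704×10⁶ m.
r₂ = 2440 + 7007 = 9447.0 km = 9.4470×10⁶ m.
Transfer ellipse a_t = (r₁ + r₂)/2 = 6.159×10⁶ m.
At r₁: circular v_c1 = √(μ/r₁) = 2770 m/s; transfer-periherm v_p = √[μ(2/r₁ − 1/a_t)] = 3431 m/s.
Δv₁ = v_p − v_c1 = 660.8 m/s.
At r₂: circular v_c2 = √(μ/r₂) = 1527 m/s; transfer-apoherm v_a = √[μ(2/r₂ − 1/a_t)] = 1043 m/s.
Δv₂ = v_c2 − v_a = 484.6 m/s.
Total Δv = Δv₁ + Δv₂ = 1145 m/s.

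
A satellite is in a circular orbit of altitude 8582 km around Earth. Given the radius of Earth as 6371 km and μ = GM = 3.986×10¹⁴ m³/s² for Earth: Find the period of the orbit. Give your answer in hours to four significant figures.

T ≈ 5.055 hours

r = 6371 + 8582 = 14953 km = 1.4953×10⁷ m.
Kepler's third law: T = 2π√(r³/μ) = 2π√((1.495×10⁷)³ / 3.986×10¹⁴).
r³/μ = 8.388×10⁶ s², so T = 2π × 2.896×10³ = 1.820×10⁴ s.
Converting: 1.820×10⁴ s ÷ 3600 = 5.055 hours.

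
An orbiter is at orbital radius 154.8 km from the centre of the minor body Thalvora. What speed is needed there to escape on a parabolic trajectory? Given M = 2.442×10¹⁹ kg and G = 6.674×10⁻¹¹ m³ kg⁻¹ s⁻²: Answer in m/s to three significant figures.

v_esc ≈ 145 m/s

μ = GM = 6.674×10⁻¹¹ × 2.442×10¹⁹ = 1.630×10⁹ m³/s².
r = 154.8 km = 1.548×10⁵ m.
Escape speed v_esc = √(2μ/r) = √(2 × 1.630×10⁹ / 1.548×10⁵) = √(2.106×10⁴) = 145.1 m/s.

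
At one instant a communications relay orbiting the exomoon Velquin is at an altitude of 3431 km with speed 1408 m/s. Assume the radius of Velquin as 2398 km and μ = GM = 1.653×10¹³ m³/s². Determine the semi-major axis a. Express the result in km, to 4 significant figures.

a ≈ 4481 km

r = 2398 + 3431 = 5829.0 km = 5.829×10⁶ m.
Vis-viva rearranged: 1/a = 2/r − v²/μ = 3.431×10⁻⁷ − 1.199×10⁻⁷ = 2.232×10⁻⁷ m⁻¹.
a = 4.481×10⁶ m = 4480.7 km.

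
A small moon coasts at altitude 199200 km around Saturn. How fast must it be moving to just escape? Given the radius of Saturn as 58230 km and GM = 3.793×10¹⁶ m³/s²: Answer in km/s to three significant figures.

v_esc ≈ 17.2 km/s

r = 58230 + 199200 = 257430 km = 2.5743×10⁸ m.
Escape speed v_esc = √(2μ/r) = √(2 × 3.793×10¹⁶ / 2.574×10⁸) = √(2.947×10⁸) = 17170 m/s.
= 17.17 km/s.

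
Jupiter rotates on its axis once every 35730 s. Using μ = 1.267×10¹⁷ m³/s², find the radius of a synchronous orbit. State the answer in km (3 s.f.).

A synchronous orbit has period T, so by Kepler's third law a = (μT²/4π²)^(1/3).
μT²/4π² = 1.267×10¹⁷ × (3.573×10⁴)² / 39.48 = 4.097×10²⁴ m³.
a = 1.600×10⁸ m = 1.6002×10⁵ km.

r_sync ≈ 1.60×10⁵ km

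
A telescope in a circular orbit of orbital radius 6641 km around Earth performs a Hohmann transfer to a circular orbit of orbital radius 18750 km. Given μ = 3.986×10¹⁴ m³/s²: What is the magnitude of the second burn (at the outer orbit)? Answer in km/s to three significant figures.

Δv ≈ 1.28 km/s

r₁ = 6641 km = 6.641×10⁶ m.
r₂ = 18750 km = 1.875×10⁷ m.
Transfer ellipse a_t = (r₁ + r₂)/2 = 1.270×10⁷ m.
At r₁: circular v_c1 = √(μ/r₁) = 7747 m/s; transfer-perigee v_p = √[μ(2/r₁ − 1/a_t)] = 9415 m/s.
At r₂: circular v_c2 = √(μ/r₂) = 4611 m/s; transfer-apogee v_a = √[μ(2/r₂ − 1/a_t)] = 3335 m/s.
Δv₂ = v_c2 − v_a = 1276 m/s.
= 1.276 km/s.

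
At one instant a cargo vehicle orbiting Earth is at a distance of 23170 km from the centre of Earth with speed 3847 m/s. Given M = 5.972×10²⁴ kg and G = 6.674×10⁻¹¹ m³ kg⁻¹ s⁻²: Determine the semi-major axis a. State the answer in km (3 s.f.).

μ = GM = 6.674×10⁻¹¹ × 5.972×10²⁴ = 3.986×10¹⁴ m³/s².
r = 2.317×10⁷ m.
Vis-viva rearranged: 1/a = 2/r − v²/μ = 8.632×10⁻⁸ − 3.713×10⁻⁸ = 4.919×10⁻⁸ m⁻¹.
a = 2.033×10⁷ m = 20330 km.

a ≈ 20300 km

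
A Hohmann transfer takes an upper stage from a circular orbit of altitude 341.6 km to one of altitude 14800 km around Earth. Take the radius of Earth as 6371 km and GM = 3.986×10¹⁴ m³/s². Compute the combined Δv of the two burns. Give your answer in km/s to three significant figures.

Δv_total ≈ 3.12 km/s

r₁ = 6371 + 341.6 = 6712.6 km = 6.7126×10⁶ m.
r₂ = 6371 + 14800 = 21171 km = 2.1171×10⁷ m.
Transfer ellipse a_t = (r₁ + r₂)/2 = 1.394×10⁷ m.
At r₁: circular v_c1 = √(μ/r₁) = 7706 m/s; transfer-perigee v_p = √[μ(2/r₁ − 1/a_t)] = 9496 m/s.
Δv₁ = v_p − v_c1 = 1790 m/s.
At r₂: circular v_c2 = √(μ/r₂) = 4339 m/s; transfer-apogee v_a = √[μ(2/r₂ − 1/a_t)] = 3011 m/s.
Δv₂ = v_c2 − v_a = 1328 m/s.
Total Δv = Δv₁ + Δv₂ = 3118 m/s = 3.118 km/s.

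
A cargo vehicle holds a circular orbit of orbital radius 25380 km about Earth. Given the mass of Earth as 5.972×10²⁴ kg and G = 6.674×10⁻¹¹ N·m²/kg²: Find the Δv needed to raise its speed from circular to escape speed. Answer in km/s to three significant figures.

Δv ≈ 1.64 km/s

μ = GM = 6.674×10⁻¹¹ × 5.972×10²⁴ = 3.986×10¹⁴ m³/s².
r = 25380 km = 2.538×10⁷ m.
Circular speed v_c = √(μ/r) = 3963 m/s.
Escape speed v_esc = √(2μ/r) = √2 × v_c = 5604 m/s.
Δv = v_esc − v_c = 1641 m/s = 1.641 km/s.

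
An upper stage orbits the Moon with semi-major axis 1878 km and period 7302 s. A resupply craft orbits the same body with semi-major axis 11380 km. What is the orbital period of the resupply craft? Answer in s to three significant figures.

T₂ ≈ 1.09×10⁵ s

Kepler's third law: T² ∝ a³, so T₂ = T₁ (a₂/a₁)^(3/2).
a₂/a₁ = 6.060, (a₂/a₁)^(3/2) = 14.92.
T₂ = 7302 × 14.92 = 1.089×10⁵ s.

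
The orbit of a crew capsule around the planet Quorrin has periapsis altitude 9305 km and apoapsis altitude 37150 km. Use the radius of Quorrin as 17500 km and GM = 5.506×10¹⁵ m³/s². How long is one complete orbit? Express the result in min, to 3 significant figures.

r_p = 17500 + 9305 = 26805 km = 2.6805×10⁷ m.
r_a = 17500 + 37150 = 54650 km = 5.4650×10⁷ m.
Semi-major axis a = (r_p + r_a)/2 = (26805 + 54650)/2 = 40728 km = 4.073×10⁷ m.
By Kepler's third law T = 2π√(a³/μ) = 2π × 3.503×10³ = 2.201×10⁴ s.
= 366.8 min.

T ≈ 367 min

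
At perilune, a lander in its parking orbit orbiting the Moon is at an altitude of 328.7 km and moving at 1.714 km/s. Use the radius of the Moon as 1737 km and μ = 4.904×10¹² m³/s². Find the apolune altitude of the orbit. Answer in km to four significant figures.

apolune altitude ≈ 1615 km

r_p = 1737 + 328.7 = 2065.7 km = 2.066×10⁶ m.
Specific energy ε = v²/2 − μ/r = -9.051×10⁵ J/kg, so a = −μ/(2ε) = 2.709×10⁶ m.
The apsides satisfy r_p + r_a = 2a, so the apolune radius is 2a − r_p = 3.352×10⁶ m = 3352.4 km.
Apolune altitude = 3352.4 − 1737 = 1615.4 km.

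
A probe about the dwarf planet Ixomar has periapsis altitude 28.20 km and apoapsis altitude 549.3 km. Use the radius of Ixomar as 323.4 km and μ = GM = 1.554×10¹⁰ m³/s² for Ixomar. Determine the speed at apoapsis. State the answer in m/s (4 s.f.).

v ≈ 101.1 m/s

r_p = 323.4 + 28.20 = 351.60 km = 3.5160×10⁵ m.
r_a = 323.4 + 549.3 = 872.70 km = 8.7270×10⁵ m.
Semi-major axis a = (r_p + r_a)/2 = 612.15 km = 6.122×10⁵ m.
Vis-viva: v² = μ(2/r − 1/a) = 1.554×10¹⁰ × (2.292×10⁻⁶ − 1.634×10⁻⁶) = 1.023×10⁴ m²/s².
v = 101.1 m/s.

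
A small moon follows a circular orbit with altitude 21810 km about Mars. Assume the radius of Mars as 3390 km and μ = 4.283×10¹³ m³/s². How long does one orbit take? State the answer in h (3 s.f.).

r = 3390 + 21810 = 25200 km = 2.5200×10⁷ m.
Kepler's third law: T = 2π√(r³/μ) = 2π√((2.520×10⁷)³ / 4.283×10¹³).
r³/μ = 3.736×10⁸ s², so T = 2π × 1.933×10⁴ = 1.215×10⁵ s.
Converting: 1.215×10⁵ s ÷ 3600 = 33.74 h.

T ≈ 33.7 h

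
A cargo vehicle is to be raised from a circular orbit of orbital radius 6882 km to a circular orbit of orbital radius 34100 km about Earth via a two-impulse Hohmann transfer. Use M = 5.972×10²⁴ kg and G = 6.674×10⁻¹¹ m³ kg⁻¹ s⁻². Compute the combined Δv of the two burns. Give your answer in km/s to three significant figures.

Δv_total ≈ 3.64 km/s

μ = GM = 6.674×10⁻¹¹ × 5.972×10²⁴ = 3.986×10¹⁴ m³/s².
r₁ = 6882 km = 6.882×10⁶ m.
r₂ = 34100 km = 3.410×10⁷ m.
Transfer ellipse a_t = (r₁ + r₂)/2 = 2.049×10⁷ m.
At r₁: circular v_c1 = √(μ/r₁) = 7610 m/s; transfer-perigee v_p = √[μ(2/r₁ − 1/a_t)] = 9817 m/s.
Δv₁ = v_p − v_c1 = 2207 m/s.
At r₂: circular v_c2 = √(μ/r₂) = 3419 m/s; transfer-apogee v_a = √[μ(2/r₂ − 1/a_t)] = 1981 m/s.
Δv₂ = v_c2 − v_a = 1438 m/s.
Total Δv = Δv₁ + Δv₂ = 3645 m/s = 3.645 km/s.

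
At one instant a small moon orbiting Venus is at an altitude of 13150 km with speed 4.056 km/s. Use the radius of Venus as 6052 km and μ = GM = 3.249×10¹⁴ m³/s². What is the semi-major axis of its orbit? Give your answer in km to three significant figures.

r = 6052 + 13150 = 19202 km = 1.920×10⁷ m.
Specific orbital energy ε = v²/2 − μ/r = (4056)²/2 − 3.249×10¹⁴/1.920×10⁷ = -8.695×10⁶ J/kg.
Since ε = −μ/(2a), a = −μ/(2ε) = 1.868×10⁷ m = 18684 km.

a ≈ 18700 km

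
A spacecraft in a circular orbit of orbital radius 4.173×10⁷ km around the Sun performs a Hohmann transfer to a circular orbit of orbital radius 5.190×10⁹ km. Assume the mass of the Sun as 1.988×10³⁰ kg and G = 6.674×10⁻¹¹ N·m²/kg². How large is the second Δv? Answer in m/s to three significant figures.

μ = GM = 6.674×10⁻¹¹ × 1.988×10³⁰ = 1.327×10²⁰ m³/s².
r₁ = 4.173×10⁷ km = 4.173×10¹⁰ m.
r₂ = 5.190×10⁹ km = 5.190×10¹² m.
Transfer ellipse a_t = (r₁ + r₂)/2 = 2.616×10¹² m.
At r₁: circular v_c1 = √(μ/r₁) = 56390 m/s; transfer-perihelion v_p = √[μ(2/r₁ − 1/a_t)] = 79420 m/s.
At r₂: circular v_c2 = √(μ/r₂) = 5056 m/s; transfer-aphelion v_a = √[μ(2/r₂ − 1/a_t)] = 638.6 m/s.
Δv₂ = v_c2 − v_a = 4418 m/s.

Δv ≈ 4420 m/s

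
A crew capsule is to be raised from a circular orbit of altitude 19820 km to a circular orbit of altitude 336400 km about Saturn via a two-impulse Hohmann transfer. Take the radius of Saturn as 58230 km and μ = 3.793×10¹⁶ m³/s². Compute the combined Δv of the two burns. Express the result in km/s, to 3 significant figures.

Δv_total ≈ 10.6 km/s

r₁ = 58230 + 19820 = 78050 km = 7.8050×10⁷ m.
r₂ = 58230 + 336400 = 394630 km = 3.9463×10⁸ m.
Transfer ellipse a_t = (r₁ + r₂)/2 = 2.363×10⁸ m.
At r₁: circular v_c1 = √(μ/r₁) = 22040 m/s; transfer-perikrone v_p = √[μ(2/r₁ − 1/a_t)] = 28490 m/s.
Δv₁ = v_p − v_c1 = 6441 m/s.
At r₂: circular v_c2 = √(μ/r₂) = 9804 m/s; transfer-apokrone v_a = √[μ(2/r₂ − 1/a_t)] = 5634 m/s.
Δv₂ = v_c2 − v_a = 4170 m/s.
Total Δv = Δv₁ + Δv₂ = 10610 m/s = 10.61 km/s.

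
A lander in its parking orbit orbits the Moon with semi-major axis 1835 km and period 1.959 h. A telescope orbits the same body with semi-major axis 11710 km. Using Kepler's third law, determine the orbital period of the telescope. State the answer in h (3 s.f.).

T₂ ≈ 31.6 h

Kepler's third law: T² ∝ a³, so T₂ = T₁ (a₂/a₁)^(3/2).
a₂/a₁ = 6.381, (a₂/a₁)^(3/2) = 16.12.
T₂ = 1.959 × 16.12 = 31.58 h.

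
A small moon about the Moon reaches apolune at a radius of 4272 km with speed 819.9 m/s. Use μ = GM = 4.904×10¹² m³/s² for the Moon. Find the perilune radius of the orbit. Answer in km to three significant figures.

perilune radius ≈ 1770 km

r_a = 4.272×10⁶ m.
Specific energy ε = v²/2 − μ/r = -8.118×10⁵ J/kg, so a = −μ/(2ε) = 3.020×10⁶ m.
The apsides satisfy r_p + r_a = 2a, so the perilune radius is 2a − r_a = 1.769×10⁶ m = 1768.7 km.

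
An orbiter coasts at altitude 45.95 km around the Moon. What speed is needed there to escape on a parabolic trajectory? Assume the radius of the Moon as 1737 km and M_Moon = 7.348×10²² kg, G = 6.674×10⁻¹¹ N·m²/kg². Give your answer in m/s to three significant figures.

μ = GM = 6.674×10⁻¹¹ × 7.348×10²² = 4.904×10¹² m³/s².
r = 1737 + 45.95 = 1783.0 km = 1.7830×10⁶ m.
Escape speed v_esc = √(2μ/r) = √(2 × 4.904×10¹² / 1.783×10⁶) = √(5.501×10⁶) = 2345 m/s.

v_esc ≈ 2350 m/s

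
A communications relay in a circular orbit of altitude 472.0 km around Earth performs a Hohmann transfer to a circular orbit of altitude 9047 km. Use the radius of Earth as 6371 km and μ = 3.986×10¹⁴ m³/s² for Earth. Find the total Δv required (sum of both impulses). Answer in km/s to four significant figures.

r₁ = 6371 + 472.0 = 6843.0 km = 6.8430×10⁶ m.
r₂ = 6371 + 9047 = 15418 km = 1.5418×10⁷ m.
Transfer ellipse a_t = (r₁ + r₂)/2 = 1.113×10⁷ m.
At r₁: circular v_c1 = √(μ/r₁) = 7632 m/s; transfer-perigee v_p = √[μ(2/r₁ − 1/a_t)] = 8983 m/s.
Δv₁ = v_p − v_c1 = 1350 m/s.
At r₂: circular v_c2 = √(μ/r₂) = 5085 m/s; transfer-apogee v_a = √[μ(2/r₂ − 1/a_t)] = 3987 m/s.
Δv₂ = v_c2 − v_a = 1098 m/s.
Total Δv = Δv₁ + Δv₂ = 2448 m/s = 2.448 km/s.

Δv_total ≈ 2.448 km/s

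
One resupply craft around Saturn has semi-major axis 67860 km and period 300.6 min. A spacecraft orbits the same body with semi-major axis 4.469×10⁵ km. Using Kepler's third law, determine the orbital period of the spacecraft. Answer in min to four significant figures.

Kepler's third law: T² ∝ a³, so T₂ = T₁ (a₂/a₁)^(3/2).
a₂/a₁ = 6.586, (a₂/a₁)^(3/2) = 16.90.
T₂ = 300.6 × 16.90 = 5080 min.

T₂ ≈ 5080 min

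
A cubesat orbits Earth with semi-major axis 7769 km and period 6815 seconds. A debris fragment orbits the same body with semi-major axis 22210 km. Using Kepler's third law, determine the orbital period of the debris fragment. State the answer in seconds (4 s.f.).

T₂ ≈ 32940 seconds

Kepler's third law: T² ∝ a³, so T₂ = T₁ (a₂/a₁)^(3/2).
a₂/a₁ = 2.859, (a₂/a₁)^(3/2) = 4.834.
T₂ = 6815 × 4.834 = 32940 seconds.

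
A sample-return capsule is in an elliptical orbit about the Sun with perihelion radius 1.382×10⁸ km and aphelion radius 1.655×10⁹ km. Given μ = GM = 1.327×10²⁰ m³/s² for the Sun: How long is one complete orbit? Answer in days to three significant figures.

T ≈ 5360 days

Semi-major axis a = (r_p + r_a)/2 = (1.3820×10⁸ + 1.6550×10⁹)/2 = 8.9660×10⁸ km = 8.966×10¹¹ m.
By Kepler's third law T = 2π√(a³/μ) = 2π × 7.370×10⁷ = 4.631×10⁸ s.
= 5360 days.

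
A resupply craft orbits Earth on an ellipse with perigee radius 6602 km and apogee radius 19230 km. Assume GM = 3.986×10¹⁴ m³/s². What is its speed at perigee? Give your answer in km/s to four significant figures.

Semi-major axis a = (r_p + r_a)/2 = 12916 km = 1.292×10⁷ m.
Vis-viva: v² = μ(2/r − 1/a) = 3.986×10¹⁴ × (3.029×10⁻⁷ − 7.742×10⁻⁸) = 8.989×10⁷ m²/s².
v = 9481 m/s = 9.481 km/s.

v ≈ 9.481 km/s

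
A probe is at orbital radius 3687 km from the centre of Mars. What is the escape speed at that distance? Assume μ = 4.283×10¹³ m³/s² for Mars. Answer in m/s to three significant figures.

r = 3687 km = 3.687×10⁶ m.
Escape speed v_esc = √(2μ/r) = √(2 × 4.283×10¹³ / 3.687×10⁶) = √(2.323×10⁷) = 4820 m/s.

v_esc ≈ 4820 m/s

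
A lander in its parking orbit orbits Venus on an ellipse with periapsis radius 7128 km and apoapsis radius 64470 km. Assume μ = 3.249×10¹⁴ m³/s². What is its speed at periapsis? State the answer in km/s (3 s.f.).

Semi-major axis a = (r_p + r_a)/2 = 35799 km = 3.580×10⁷ m.
Vis-viva: v² = μ(2/r − 1/a) = 3.249×10¹⁴ × (2.806×10⁻⁷ − 2.793×10⁻⁸) = 8.209×10⁷ m²/s².
v = 9060 m/s = 9.060 km/s.

v ≈ 9.06 km/s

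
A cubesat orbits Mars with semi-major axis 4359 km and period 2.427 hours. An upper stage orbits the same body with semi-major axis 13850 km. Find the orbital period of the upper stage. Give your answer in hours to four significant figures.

T₂ ≈ 13.75 hours

Kepler's third law: T² ∝ a³, so T₂ = T₁ (a₂/a₁)^(3/2).
a₂/a₁ = 3.177, (a₂/a₁)^(3/2) = 5.664.
T₂ = 2.427 × 5.664 = 13.75 hours.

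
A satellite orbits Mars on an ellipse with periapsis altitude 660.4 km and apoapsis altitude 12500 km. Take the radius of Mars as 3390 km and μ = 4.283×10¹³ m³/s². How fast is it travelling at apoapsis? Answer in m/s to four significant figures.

r_p = 3390 + 660.4 = 4050.4 km = 4.0504×10⁶ m.
r_a = 3390 + 12500 = 15890 km = 1.5890×10⁷ m.
Semi-major axis a = (r_p + r_a)/2 = 9970.2 km = 9.970×10⁶ m.
Vis-viva: v² = μ(2/r − 1/a) = 4.283×10¹³ × (1.259×10⁻⁷ − 1.003×10⁻⁷) = 1.095×10⁶ m²/s².
v = 1046 m/s.

v ≈ 1046 m/s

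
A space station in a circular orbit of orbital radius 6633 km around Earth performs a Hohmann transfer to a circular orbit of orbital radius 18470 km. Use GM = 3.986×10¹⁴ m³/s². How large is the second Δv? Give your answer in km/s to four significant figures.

Δv ≈ 1.268 km/s

r₁ = 6633 km = 6.633×10⁶ m.
r₂ = 18470 km = 1.847×10⁷ m.
Transfer ellipse a_t = (r₁ + r₂)/2 = 1.255×10⁷ m.
At r₁: circular v_c1 = √(μ/r₁) = 7752 m/s; transfer-perigee v_p = √[μ(2/r₁ − 1/a_t)] = 9404 m/s.
At r₂: circular v_c2 = √(μ/r₂) = 4646 m/s; transfer-apogee v_a = √[μ(2/r₂ − 1/a_t)] = 3377 m/s.
Δv₂ = v_c2 − v_a = 1268 m/s.
= 1.268 km/s.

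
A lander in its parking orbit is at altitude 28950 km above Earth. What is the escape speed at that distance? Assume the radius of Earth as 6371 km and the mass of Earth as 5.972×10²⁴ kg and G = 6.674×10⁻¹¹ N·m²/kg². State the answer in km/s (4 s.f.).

v_esc ≈ 4.751 km/s

μ = GM = 6.674×10⁻¹¹ × 5.972×10²⁴ = 3.986×10¹⁴ m³/s².
r = 6371 + 28950 = 35321 km = 3.5321×10⁷ m.
Escape speed v_esc = √(2μ/r) = √(2 × 3.986×10¹⁴ / 3.532×10⁷) = √(2.257×10⁷) = 4751 m/s.
= 4.751 km/s.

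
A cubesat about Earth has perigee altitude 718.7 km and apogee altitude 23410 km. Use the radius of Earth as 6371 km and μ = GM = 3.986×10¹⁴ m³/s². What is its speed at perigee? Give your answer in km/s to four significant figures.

r_p = 6371 + 718.7 = 7089.7 km = 7.0897×10⁶ m.
r_a = 6371 + 23410 = 29781 km = 2.9781×10⁷ m.
Semi-major axis a = (r_p + r_a)/2 = 18435 km = 1.844×10⁷ m.
Vis-viva: v² = μ(2/r − 1/a) = 3.986×10¹⁴ × (2.821×10⁻⁷ − 5.424×10⁻⁸) = 9.082×10⁷ m²/s².
v = 9530 m/s = 9.530 km/s.

v ≈ 9.530 km/s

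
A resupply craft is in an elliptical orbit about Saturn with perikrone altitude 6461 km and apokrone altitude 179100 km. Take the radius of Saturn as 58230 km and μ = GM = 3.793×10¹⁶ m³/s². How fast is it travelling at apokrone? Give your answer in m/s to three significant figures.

v ≈ 8270 m/s

r_p = 58230 + 6461 = 64691 km = 6.4691×10⁷ m.
r_a = 58230 + 179100 = 237330 km = 2.3733×10⁸ m.
Semi-major axis a = (r_p + r_a)/2 = 1.5101×10⁵ km = 1.510×10⁸ m.
Vis-viva: v² = μ(2/r − 1/a) = 3.793×10¹⁶ × (8.427×10⁻⁹ − 6.622×10⁻⁹) = 6.846×10⁷ m²/s².
v = 8274 m/s.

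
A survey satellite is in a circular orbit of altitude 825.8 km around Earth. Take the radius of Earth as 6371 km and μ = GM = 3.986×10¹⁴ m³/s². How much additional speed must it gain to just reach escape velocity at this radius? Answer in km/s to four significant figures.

Δv ≈ 3.083 km/s

r = 6371 + 825.8 = 7196.8 km = 7.1968×10⁶ m.
Circular speed v_c = √(μ/r) = 7442 m/s.
Escape speed v_esc = √(2μ/r) = √2 × v_c = 10520 m/s.
Δv = v_esc − v_c = 3083 m/s = 3.083 km/s.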